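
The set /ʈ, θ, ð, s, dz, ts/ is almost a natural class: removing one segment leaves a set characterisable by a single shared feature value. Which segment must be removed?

/ts, θ, ð, s, dz/ are all [+anterior], but /ʈ/ (voiceless retroflex stop) is [−anterior]. No other single segment can be removed to leave a set sharing one feature value that the removed segment lacks, so /ʈ/ is the odd one out.

ʈ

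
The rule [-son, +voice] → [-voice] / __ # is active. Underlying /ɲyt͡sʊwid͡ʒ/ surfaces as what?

[ɲyt͡sʊwit͡ʃ]

/d͡ʒ/ satisfies [-son, +voice] and sits in __ #. The [-voice] counterpart of the voiced postalveolar affricate is /t͡ʃ/. Other segments in /ɲyt͡sʊwid͡ʒ/ either fail the structural description or are not in the environment, so the surface form is [ɲyt͡sʊwit͡ʃ].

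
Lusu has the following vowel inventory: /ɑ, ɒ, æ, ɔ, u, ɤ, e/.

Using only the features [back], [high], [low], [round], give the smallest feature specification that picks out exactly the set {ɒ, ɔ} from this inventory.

/ɒ, ɔ/ are all [-high], [+round], and no other segment in the inventory matches both values. Dropping any one of them over-generates: [+round] alone would also admit /u/; [-high] alone would also admit /ɑ, æ, ɤ, e/. No other single listed feature picks out exactly this set either, so fewer than two features will not do.

[-high, +round]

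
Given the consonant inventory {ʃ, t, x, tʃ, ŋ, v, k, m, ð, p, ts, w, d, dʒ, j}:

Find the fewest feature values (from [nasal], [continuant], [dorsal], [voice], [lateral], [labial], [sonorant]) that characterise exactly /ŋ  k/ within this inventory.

[-continuant, +dorsal]

The class [-continuant], [+dorsal] has exactly /ŋ, k/ as its extension in this inventory. No smaller conjunction from the listed features achieves this: [+dorsal] alone would also admit /x, w, j/; [-continuant] alone would also admit /t, tʃ, m, p, …/; and checking the remaining single features turns up none with this extension.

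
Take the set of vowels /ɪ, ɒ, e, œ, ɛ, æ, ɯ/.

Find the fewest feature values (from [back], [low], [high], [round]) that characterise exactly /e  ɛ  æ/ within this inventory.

The class [−high], [−round] has exactly /e, ɛ, æ/ as its extension in this inventory. No smaller conjunction from the listed features achieves this: [−round] alone would also admit /ɪ, ɯ/; [−high] alone would also admit /ɒ, œ/; and checking the remaining single features turns up none with this extension.

[−high, −round]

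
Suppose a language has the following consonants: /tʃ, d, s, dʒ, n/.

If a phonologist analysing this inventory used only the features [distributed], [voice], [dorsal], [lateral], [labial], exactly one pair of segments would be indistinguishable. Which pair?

d, n

Both /d/ and /n/ are [−distributed], [+voice], [−dorsal], [−lateral], [−labial]. Since the list omits [sonorant] and [nasal] — which do distinguish the voiced alveolar stop from the alveolar nasal — this pair collapses; all other pairs remain distinct.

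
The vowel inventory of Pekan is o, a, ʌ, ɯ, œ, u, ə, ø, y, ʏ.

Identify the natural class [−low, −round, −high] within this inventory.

ʌ, ə

Checking each segment against [−low], [−round], [−high]: /ʌ/ (mid back unrounded lax vowel), /ə/ (mid central vowel (schwa)) satisfy every feature; every other segment in the inventory fails at least one.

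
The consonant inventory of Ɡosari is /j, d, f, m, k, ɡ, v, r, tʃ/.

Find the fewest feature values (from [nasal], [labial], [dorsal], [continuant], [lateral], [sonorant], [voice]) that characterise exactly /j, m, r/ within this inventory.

[+sonorant]

Every target segment is [+sonorant] and no other inventory member is, so one feature is enough.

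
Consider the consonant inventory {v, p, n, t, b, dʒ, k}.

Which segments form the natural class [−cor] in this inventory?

The [−coronal] segments here are /v, p, b, k/; the remaining /n, t, dʒ/ are [+coronal].

v, p, b, k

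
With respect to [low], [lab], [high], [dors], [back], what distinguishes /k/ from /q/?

The two segments share [−low], [−labial], [+dorsal], [+back]. The only feature from the list on which they differ: /k/ is [+high] while /q/ is [−high].

[high]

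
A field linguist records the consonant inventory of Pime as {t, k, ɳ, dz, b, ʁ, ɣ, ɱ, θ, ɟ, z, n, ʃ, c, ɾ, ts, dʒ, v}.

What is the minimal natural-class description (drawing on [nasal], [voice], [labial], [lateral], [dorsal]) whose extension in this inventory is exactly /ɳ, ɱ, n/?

/ɳ, ɱ, n/ are exactly the [+nasal] segments in the inventory, so a single feature suffices.

[+nasal]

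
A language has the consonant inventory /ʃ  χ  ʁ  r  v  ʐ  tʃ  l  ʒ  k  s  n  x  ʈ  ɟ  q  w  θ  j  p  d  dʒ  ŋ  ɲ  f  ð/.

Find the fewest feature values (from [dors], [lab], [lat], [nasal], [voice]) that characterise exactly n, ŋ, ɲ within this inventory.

/n, ŋ, ɲ/ are exactly the [+nasal] segments in the inventory, so a single feature suffices.

[+nasal]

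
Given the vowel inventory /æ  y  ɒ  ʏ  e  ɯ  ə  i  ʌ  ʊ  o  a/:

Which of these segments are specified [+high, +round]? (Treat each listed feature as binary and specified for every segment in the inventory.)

y, ʏ, ʊ

The [+high] segments are /y, ʏ, ɯ, i, ʊ/.
Among these, [+round] leaves /y, ʏ, ʊ/.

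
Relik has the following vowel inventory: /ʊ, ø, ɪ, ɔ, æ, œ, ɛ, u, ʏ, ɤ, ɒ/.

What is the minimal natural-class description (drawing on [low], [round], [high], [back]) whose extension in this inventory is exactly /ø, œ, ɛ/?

Every target segment is [−high], [−low], [−back]; each remaining inventory member fails at least one of these. Each conjunct is needed — [−low, −back] alone would also admit /ɪ, ʏ/; [−high, −back] alone would also admit /æ/; [−high, −low] alone would also admit /ɔ, ɤ/ — and no other combination of two listed features has exactly this extension, so three is the minimum.

[−high, −low, −back]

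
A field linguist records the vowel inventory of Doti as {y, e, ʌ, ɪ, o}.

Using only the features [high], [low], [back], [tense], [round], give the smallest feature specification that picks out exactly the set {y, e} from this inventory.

[-back, +tense]

/y, e/ are all [-back], [+tense], and no other segment in the inventory matches both values. Dropping any one of them over-generates: [+tense] alone would also admit /o/; [-back] alone would also admit /ɪ/. No other single listed feature picks out exactly this set either, so fewer than two features will not do.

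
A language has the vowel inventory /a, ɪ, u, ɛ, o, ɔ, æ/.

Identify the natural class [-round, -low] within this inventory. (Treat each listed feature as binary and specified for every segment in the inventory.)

ɪ, ɛ

Checking each segment against [-round], [-low]: /ɪ/ (high front unrounded lax vowel), /ɛ/ (mid front unrounded lax vowel) satisfy every feature; every other segment in the inventory fails at least one.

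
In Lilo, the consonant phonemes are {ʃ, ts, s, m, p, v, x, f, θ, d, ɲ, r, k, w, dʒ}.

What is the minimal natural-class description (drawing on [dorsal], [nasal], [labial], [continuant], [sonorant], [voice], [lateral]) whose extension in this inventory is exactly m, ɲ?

/m, ɲ/ are exactly the [+nasal] segments in the inventory, so a single feature suffices.

[+nasal]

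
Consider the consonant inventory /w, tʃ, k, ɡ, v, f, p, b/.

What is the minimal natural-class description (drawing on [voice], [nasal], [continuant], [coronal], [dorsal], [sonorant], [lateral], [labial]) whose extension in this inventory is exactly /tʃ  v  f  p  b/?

/tʃ, v, f, p, b/ are exactly the [-dorsal] segments in the inventory, so a single feature suffices.

[-dorsal]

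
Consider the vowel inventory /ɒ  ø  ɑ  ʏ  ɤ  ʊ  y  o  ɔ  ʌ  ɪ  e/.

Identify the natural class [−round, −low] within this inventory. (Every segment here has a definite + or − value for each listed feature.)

ɤ, ʌ, ɪ, e

Checking each segment against [−round], [−low]: /ɤ/ (mid back unrounded tense vowel), /ʌ/ (mid back unrounded lax vowel), /ɪ/ (high front unrounded lax vowel), /e/ (mid front unrounded tense vowel) satisfy every feature; every other segment in the inventory fails at least one.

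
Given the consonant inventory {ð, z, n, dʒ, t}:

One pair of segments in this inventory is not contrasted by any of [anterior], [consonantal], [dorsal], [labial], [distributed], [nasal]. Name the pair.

Both /t/ and /z/ are [+anterior], [+consonantal], [−dorsal], [−labial], [−distributed], [−nasal]. Since the list omits [voice], [continuant] and [strident] — which do distinguish the voiceless alveolar stop from the voiced alveolar fricative — this pair collapses; all other pairs remain distinct.

t, z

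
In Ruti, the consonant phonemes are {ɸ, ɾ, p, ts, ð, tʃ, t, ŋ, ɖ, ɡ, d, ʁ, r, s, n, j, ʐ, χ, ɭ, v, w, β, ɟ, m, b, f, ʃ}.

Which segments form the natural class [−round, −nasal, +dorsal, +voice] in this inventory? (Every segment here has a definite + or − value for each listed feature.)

ɡ, ʁ, j, ɟ

Checking each segment against [−round], [−nasal], [+dorsal], [+voice]: /ɡ/ (voiced velar stop), /ʁ/ (voiced uvular fricative), /j/ (palatal glide), /ɟ/ (voiced palatal stop) satisfy every feature; every other segment in the inventory fails at least one.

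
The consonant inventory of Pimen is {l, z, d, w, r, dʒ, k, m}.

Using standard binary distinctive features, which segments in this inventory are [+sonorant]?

l, w, r, m

The [+sonorant] segments here are /l, w, r, m/; the remaining /z, d, dʒ, k/ are [-sonorant].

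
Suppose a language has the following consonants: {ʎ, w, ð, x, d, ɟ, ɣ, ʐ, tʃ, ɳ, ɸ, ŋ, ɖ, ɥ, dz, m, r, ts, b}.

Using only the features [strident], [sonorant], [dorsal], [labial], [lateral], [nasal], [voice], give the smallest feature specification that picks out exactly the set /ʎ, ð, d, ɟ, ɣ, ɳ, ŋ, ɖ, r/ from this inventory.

[+voice, −strident, −labial]

The class [+voice], [−strident], [−labial] has exactly /ʎ, ð, d, ɟ, ɣ, ɳ, ŋ, ɖ, r/ as its extension in this inventory. No smaller conjunction from the listed features achieves this: [−strident, −labial] alone would also admit /x/; [+voice, −labial] alone would also admit /ʐ, dz/; [+voice, −strident] alone would also admit /w, ɥ, m, b/; and checking the remaining two-feature bundles turns up none with this extension.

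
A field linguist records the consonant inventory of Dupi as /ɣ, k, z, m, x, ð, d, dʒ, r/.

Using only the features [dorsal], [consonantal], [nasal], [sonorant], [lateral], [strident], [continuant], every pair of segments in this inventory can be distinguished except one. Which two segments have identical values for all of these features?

x, ɣ

On the given features, /x/ and /ɣ/ have an identical profile: [+dorsal], [+consonantal], [-nasal], [-sonorant], [-lateral], [-strident], [+continuant]. No other two segments in the inventory coincide on all 7 features. (They do differ in [voice], which is not among the given features.)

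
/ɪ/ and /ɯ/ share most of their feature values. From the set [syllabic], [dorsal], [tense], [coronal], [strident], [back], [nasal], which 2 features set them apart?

[back], [tense]

/ɪ/ is the high front unrounded lax vowel and /ɯ/ is the high back unrounded vowel. Both are [+syllabic], [+dorsal], [−coronal], [−strident], [−nasal]. /ɪ/ is [−back] while /ɯ/ is [+back]; /ɪ/ is [−tense] while /ɯ/ is [+tense], so the distinguishing features are [back], [tense].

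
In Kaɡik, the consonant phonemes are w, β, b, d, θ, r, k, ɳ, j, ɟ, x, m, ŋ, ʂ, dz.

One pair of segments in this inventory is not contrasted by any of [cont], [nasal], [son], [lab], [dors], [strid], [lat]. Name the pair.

Both /k/ and /ɟ/ are [−continuant], [−nasal], [−sonorant], [−labial], [+dorsal], [−strident], [−lateral]. Since the list omits [voice] and [back] — which do distinguish the voiceless velar stop from the voiced palatal stop — this pair collapses; all other pairs remain distinct.

k, ɟ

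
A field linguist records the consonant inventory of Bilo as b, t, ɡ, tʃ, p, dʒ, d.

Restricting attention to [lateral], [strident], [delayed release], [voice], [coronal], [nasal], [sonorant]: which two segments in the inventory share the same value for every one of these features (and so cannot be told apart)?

b, ɡ

/b/ (voiced bilabial stop) and /ɡ/ (voiced velar stop) are both [−lateral], [−strident], [−delayed release], [+voice], [−coronal], [−nasal], [−sonorant], so none of the listed features separates them. (They do differ in [labial] and [dorsal], which are not among the given features.) Every other pair in the inventory differs on at least one listed feature.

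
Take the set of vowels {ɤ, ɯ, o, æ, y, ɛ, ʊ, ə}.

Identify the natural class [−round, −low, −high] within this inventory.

ɤ, ɛ, ə

Eliminate segments failing any feature: /ɯ/ is [+high]; /o, y, ʊ/ are [+round]; /æ/ is [+low]. The remaining /ɤ, ɛ, ə/ satisfy [−round], [−low], [−high].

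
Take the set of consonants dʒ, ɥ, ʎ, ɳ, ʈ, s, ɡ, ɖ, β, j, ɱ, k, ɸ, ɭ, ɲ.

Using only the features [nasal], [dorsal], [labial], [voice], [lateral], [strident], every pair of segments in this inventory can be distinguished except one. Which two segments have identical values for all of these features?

/ɡ/ (voiced velar stop) and /j/ (palatal glide) are both [−nasal], [+dorsal], [−labial], [+voice], [−lateral], [−strident], so none of the listed features separates them. (They do differ in [sonorant], [continuant] and [back], which are not among the given features.) Every other pair in the inventory differs on at least one listed feature.

ɡ, j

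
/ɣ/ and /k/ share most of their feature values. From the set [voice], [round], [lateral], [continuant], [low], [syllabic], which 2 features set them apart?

/ɣ/ (voiced velar fricative) and /k/ (voiceless velar stop) agree on [−round], [−lateral], [−low], [−syllabic]. They differ on [voice] (/ɣ/ [+], /k/ [−]), [continuant] (/ɣ/ [+], /k/ [−]).

[voice], [continuant]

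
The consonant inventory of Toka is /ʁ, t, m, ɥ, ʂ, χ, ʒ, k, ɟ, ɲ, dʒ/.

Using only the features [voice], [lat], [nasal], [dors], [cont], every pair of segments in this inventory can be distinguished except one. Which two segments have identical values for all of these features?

/ʁ/ (voiced uvular fricative) and /ɥ/ (labial-palatal glide) are both [+voice], [-lateral], [-nasal], [+dorsal], [+continuant], so none of the listed features separates them. (They do differ in [labial], [round], [high] and [back], which are not among the given features.) Every other pair in the inventory differs on at least one listed feature.

ʁ, ɥ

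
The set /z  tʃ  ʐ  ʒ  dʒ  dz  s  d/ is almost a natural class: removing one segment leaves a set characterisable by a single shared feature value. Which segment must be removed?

[strident] groups all but one: /dʒ, dz, ʐ, tʃ, ʒ, z, s/ share [+strident] while /d/ (voiced alveolar stop) alone is [−strident]. Removing any other segment would not leave a single-feature class that excludes it.

d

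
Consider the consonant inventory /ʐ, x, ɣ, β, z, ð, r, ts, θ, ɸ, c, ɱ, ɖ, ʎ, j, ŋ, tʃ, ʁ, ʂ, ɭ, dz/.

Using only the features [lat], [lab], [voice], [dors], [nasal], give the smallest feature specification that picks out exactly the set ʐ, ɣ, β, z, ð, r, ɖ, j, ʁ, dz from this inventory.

[+voice, −nasal, −lat]

Every target segment is [+voice], [−nasal], [−lateral]; each remaining inventory member fails at least one of these. Each conjunct is needed — [−nasal, −lateral] alone would also admit /x, ts, θ, ɸ, …/; [+voice, −lateral] alone would also admit /ɱ, ŋ/; [+voice, −nasal] alone would also admit /ʎ, ɭ/ — and no other combination of two listed features has exactly this extension, so three is the minimum.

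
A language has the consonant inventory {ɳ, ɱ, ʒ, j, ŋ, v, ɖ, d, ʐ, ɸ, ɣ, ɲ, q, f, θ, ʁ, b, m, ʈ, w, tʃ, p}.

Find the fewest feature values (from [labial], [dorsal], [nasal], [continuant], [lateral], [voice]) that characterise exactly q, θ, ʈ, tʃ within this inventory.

[-voice, -labial]

Every target segment is [-voice], [-labial]; each remaining inventory member fails at least one of these. Each conjunct is needed — [-labial] alone would also admit /ɳ, ʒ, j, ŋ, …/; [-voice] alone would also admit /ɸ, f, p/ — and no other single listed feature has exactly this extension, so two is the minimum.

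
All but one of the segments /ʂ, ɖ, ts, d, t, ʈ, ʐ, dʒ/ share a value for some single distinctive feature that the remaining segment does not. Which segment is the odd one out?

dʒ

[distributed] groups all but one: /ʈ, t, ʐ, ʂ, d, ts, ɖ/ share [-distributed] while /dʒ/ (voiced postalveolar affricate) alone is [+distributed]. Removing any other segment would not leave a single-feature class that excludes it.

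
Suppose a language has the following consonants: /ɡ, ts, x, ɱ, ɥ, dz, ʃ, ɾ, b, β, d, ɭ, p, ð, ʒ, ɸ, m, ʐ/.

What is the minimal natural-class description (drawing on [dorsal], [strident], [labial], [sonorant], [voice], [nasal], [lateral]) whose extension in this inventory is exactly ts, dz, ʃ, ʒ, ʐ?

The target set is precisely the extension of [+strident] in this inventory.

[+strident]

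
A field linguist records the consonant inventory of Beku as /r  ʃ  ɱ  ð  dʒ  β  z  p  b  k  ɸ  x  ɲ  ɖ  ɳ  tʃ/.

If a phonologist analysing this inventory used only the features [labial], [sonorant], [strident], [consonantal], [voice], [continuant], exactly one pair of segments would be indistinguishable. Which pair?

ɲ, ɳ

/ɲ/ (palatal nasal) and /ɳ/ (retroflex nasal) are both [−labial], [+sonorant], [−strident], [+consonantal], [+voice], [−continuant], so none of the listed features separates them. (They do differ in [dorsal], which is not among the given features.) Every other pair in the inventory differs on at least one listed feature.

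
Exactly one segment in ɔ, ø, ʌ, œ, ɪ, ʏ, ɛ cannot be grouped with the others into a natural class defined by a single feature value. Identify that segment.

ø

The remaining segments after removing /ø/ share [−tense]; /ø/ (mid front rounded tense vowel) is [+tense]. For every other candidate removal, the leftover set fails to share any single feature value that the removed segment lacks.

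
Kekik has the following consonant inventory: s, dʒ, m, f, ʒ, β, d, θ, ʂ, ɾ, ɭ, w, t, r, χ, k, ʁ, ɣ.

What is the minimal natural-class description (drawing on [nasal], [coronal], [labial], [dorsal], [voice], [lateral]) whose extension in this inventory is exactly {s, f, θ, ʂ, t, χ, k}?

The target set is precisely the extension of [−voice] in this inventory.

[−voice]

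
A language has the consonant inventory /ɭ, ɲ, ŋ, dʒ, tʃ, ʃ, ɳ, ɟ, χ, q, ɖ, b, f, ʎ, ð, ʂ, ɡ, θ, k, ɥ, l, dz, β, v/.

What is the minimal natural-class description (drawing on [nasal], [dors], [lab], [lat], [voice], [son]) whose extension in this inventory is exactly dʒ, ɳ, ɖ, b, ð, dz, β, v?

[+voice, -lat, -dors]

Every target segment is [+voice], [-lateral], [-dorsal]; each remaining inventory member fails at least one of these. Each conjunct is needed — [-lateral, -dorsal] alone would also admit /tʃ, ʃ, f, ʂ, …/; [+voice, -dorsal] alone would also admit /ɭ, l/; [+voice, -lateral] alone would also admit /ɲ, ŋ, ɟ, ɡ, …/ — and no other combination of two listed features has exactly this extension, so three is the minimum.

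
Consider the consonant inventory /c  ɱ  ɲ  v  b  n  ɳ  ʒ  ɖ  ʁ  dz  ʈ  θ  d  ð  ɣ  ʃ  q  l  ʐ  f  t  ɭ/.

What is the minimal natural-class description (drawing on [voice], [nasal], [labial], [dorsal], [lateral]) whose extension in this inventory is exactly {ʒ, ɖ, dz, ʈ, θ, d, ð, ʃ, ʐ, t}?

[-nasal, -lateral, -labial, -dorsal]

/ʒ, ɖ, dz, ʈ, θ, d, ð, ʃ, ʐ, t/ are all [-nasal], [-lateral], [-labial], [-dorsal], and no other segment in the inventory matches all four values. Dropping any one of them over-generates: [-lateral, -labial, -dorsal] alone would also admit /n, ɳ/; [-nasal, -labial, -dorsal] alone would also admit /l, ɭ/; [-nasal, -lateral, -dorsal] alone would also admit /v, b, f/; [-nasal, -lateral, -labial] alone would also admit /c, ʁ, ɣ, q/. No other combination of three listed features picks out exactly this set either, so fewer than four features will not do.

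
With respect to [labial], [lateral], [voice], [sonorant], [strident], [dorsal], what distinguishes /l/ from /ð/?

[sonorant], [lateral]

/l/ (alveolar lateral approximant) and /ð/ (voiced dental fricative) agree on [-labial], [+voice], [-strident], [-dorsal]. They differ on [sonorant] (/l/ [+], /ð/ [-]), [lateral] (/l/ [+], /ð/ [-]).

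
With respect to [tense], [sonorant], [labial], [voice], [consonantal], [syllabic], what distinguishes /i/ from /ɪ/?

[tense]

/i/ (high front unrounded tense vowel) and /ɪ/ (high front unrounded lax vowel) agree on [+sonorant], [-labial], [+voice], [-consonantal], [+syllabic]. They differ on [tense] (/i/ [+], /ɪ/ [-]).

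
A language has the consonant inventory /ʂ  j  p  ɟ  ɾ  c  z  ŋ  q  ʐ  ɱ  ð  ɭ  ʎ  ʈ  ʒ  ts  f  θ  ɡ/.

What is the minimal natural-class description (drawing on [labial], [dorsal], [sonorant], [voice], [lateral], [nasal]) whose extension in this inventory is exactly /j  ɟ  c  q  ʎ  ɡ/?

Every target segment is [−nasal], [+dorsal]; each remaining inventory member fails at least one of these. Each conjunct is needed — [+dorsal] alone would also admit /ŋ/; [−nasal] alone would also admit /ʂ, p, ɾ, z, …/ — and no other single listed feature has exactly this extension, so two is the minimum.

[−nasal, +dorsal]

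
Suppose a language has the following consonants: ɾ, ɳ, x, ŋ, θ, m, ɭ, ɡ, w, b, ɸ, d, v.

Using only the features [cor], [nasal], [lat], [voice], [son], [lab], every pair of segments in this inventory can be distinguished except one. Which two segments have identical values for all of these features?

Both /b/ and /v/ are [-coronal], [-nasal], [-lateral], [+voice], [-sonorant], [+labial]. Since the list omits [continuant] — which does distinguish the voiced bilabial stop from the voiced labiodental fricative — this pair collapses; all other pairs remain distinct.

b, v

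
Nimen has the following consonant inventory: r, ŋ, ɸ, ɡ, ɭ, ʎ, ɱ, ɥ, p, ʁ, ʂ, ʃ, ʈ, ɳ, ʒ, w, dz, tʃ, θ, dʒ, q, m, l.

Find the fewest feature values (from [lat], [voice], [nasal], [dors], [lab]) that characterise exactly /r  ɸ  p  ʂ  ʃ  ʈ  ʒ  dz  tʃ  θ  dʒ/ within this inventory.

[-nasal, -lat, -dors]

The class [-nasal], [-lateral], [-dorsal] has exactly /r, ɸ, p, ʂ, ʃ, ʈ, ʒ, dz, tʃ, θ, dʒ/ as its extension in this inventory. No smaller conjunction from the listed features achieves this: [-lateral, -dorsal] alone would also admit /ɱ, ɳ, m/; [-nasal, -dorsal] alone would also admit /ɭ, l/; [-nasal, -lateral] alone would also admit /ɡ, ɥ, ʁ, w, …/; and checking the remaining two-feature bundles turns up none with this extension.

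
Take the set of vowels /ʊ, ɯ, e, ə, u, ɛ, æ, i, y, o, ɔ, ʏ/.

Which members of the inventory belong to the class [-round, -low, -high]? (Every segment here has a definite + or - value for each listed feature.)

The [-round] segments are /ɯ, e, ə, ɛ, æ, i/.
Then [-low] gives /ɯ, e, ə, ɛ, i/.
Of those, [-high] leaves /e, ə, ɛ/.

e, ə, ɛ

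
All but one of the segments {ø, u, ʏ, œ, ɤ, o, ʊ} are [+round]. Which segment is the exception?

Every segment except /ɤ/ is [+round]. /ɤ/ (mid back unrounded tense vowel) is [−round], so it is the exception.

ɤ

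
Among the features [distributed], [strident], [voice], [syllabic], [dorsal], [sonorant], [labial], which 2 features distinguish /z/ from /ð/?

[strident], [distributed]

/z/ (voiced alveolar fricative) and /ð/ (voiced dental fricative) agree on [+voice], [−syllabic], [−dorsal], [−sonorant], [−labial]. They differ on [strident] (/z/ [+], /ð/ [−]), [distributed] (/z/ [−], /ð/ [+]).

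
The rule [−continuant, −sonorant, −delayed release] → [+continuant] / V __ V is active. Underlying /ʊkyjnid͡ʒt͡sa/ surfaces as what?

Only /k/ occurs between two vowels (/ʊ/ __ /y/) and matches the structural description. It is a voiceless velar stop, so [−continuant, −sonorant, −delayed release] holds; changing it to [+continuant] with all other features held fixed yields /x/ (voiceless velar fricative). No other segment meets both the structural description and the environment, so the output is [ʊxyjnid͡ʒt͡sa].

[ʊxyjnid͡ʒt͡sa]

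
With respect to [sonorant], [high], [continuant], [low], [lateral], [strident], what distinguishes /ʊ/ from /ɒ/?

The two segments share [+sonorant], [+continuant], [-lateral], [-strident]. The only features from the list on which they differ: /ʊ/ is [+high] while /ɒ/ is [-high]; /ʊ/ is [-low] while /ɒ/ is [+low].

[high], [low]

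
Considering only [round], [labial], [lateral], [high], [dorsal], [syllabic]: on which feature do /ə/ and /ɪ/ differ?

[high]

/ə/ (mid central vowel (schwa)) and /ɪ/ (high front unrounded lax vowel) agree on [-round], [-labial], [-lateral], [+dorsal], [+syllabic]. They differ on [high] (/ə/ [-], /ɪ/ [+]).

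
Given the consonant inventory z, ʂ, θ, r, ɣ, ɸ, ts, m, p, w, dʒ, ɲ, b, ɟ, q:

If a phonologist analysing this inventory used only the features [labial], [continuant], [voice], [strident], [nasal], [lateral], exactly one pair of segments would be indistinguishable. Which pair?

ɣ, r

/ɣ/ (voiced velar fricative) and /r/ (alveolar trill) are both [-labial], [+continuant], [+voice], [-strident], [-nasal], [-lateral], so none of the listed features separates them. (They do differ in [sonorant], [coronal] and [dorsal], which are not among the given features.) Every other pair in the inventory differs on at least one listed feature.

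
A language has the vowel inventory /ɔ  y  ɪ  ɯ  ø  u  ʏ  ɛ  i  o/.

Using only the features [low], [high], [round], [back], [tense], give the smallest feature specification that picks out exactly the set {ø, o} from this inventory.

[−high, +tense]

/ø, o/ are all [−high], [+tense], and no other segment in the inventory matches both values. Dropping any one of them over-generates: [+tense] alone would also admit /y, ɯ, u, i/; [−high] alone would also admit /ɔ, ɛ/. No other single listed feature picks out exactly this set either, so fewer than two features will not do.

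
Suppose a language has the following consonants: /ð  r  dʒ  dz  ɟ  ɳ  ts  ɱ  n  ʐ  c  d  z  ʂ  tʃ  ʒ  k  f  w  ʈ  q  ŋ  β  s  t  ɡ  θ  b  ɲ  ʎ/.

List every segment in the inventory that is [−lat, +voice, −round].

Checking each segment against [−lateral], [+voice], [−round]: /ð/ (voiced dental fricative), /r/ (alveolar trill), /dʒ/ (voiced postalveolar affricate), /dz/ (voiced alveolar affricate), /ɟ/ (voiced palatal stop), /ɳ/ (retroflex nasal), among others, satisfy every feature; every other segment in the inventory fails at least one.

ð, r, dʒ, dz, ɟ, ɳ, ɱ, n, ʐ, d, z, ʒ, ŋ, β, ɡ, b, ɲ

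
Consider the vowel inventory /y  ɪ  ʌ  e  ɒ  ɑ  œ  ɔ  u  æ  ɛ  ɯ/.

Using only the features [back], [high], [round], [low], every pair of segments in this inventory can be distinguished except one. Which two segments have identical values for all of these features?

ɛ, e

Both /ɛ/ and /e/ are [−back], [−high], [−round], [−low]. Since the list omits [tense] — which does distinguish the mid front unrounded lax vowel from the mid front unrounded tense vowel — this pair collapses; all other pairs remain distinct.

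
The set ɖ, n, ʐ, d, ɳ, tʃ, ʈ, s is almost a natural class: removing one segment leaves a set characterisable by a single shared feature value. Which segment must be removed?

tʃ

/d, ɖ, ʐ, n, s, ʈ, ɳ/ are all [-distributed], but /tʃ/ (voiceless postalveolar affricate) is [+distributed]. No other single segment can be removed to leave a set sharing one feature value that the removed segment lacks, so /tʃ/ is the odd one out.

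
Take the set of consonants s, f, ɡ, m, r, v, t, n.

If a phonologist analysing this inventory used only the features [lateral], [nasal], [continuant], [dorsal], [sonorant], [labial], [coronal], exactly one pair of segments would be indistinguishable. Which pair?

On the given features, /f/ and /v/ have an identical profile: [-lateral], [-nasal], [+continuant], [-dorsal], [-sonorant], [+labial], [-coronal]. No other two segments in the inventory coincide on all 7 features. (They do differ in [voice], which is not among the given features.)

f, v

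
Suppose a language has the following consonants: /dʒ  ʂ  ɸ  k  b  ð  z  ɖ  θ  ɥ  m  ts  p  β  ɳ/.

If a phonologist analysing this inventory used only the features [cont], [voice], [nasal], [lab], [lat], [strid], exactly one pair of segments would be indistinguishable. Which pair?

/β/ (voiced bilabial fricative) and /ɥ/ (labial-palatal glide) are both [+continuant], [+voice], [-nasal], [+labial], [-lateral], [-strident], so none of the listed features separates them. (They do differ in [sonorant], [round] and [dorsal], which are not among the given features.) Every other pair in the inventory differs on at least one listed feature.

β, ɥ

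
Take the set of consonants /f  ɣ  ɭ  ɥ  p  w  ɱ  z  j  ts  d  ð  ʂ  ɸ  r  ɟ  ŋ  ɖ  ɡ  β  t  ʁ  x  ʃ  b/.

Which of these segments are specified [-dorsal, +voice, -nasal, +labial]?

β, b

Checking each segment against [-dorsal], [+voice], [-nasal], [+labial]: /β/ (voiced bilabial fricative), /b/ (voiced bilabial stop) satisfy every feature; every other segment in the inventory fails at least one.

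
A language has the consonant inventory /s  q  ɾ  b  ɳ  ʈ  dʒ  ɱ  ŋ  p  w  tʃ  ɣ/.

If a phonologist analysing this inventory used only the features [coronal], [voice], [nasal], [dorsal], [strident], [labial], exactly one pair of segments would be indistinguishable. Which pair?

s, tʃ

/s/ (voiceless alveolar fricative) and /tʃ/ (voiceless postalveolar affricate) are both [+coronal], [-voice], [-nasal], [-dorsal], [+strident], [-labial], so none of the listed features separates them. (They do differ in [continuant], [anterior] and [distributed], which are not among the given features.) Every other pair in the inventory differs on at least one listed feature.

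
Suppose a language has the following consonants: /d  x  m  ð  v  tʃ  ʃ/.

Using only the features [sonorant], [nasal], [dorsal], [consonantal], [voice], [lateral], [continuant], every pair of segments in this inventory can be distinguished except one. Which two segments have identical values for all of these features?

Both /ð/ and /v/ are [−sonorant], [−nasal], [−dorsal], [+consonantal], [+voice], [−lateral], [+continuant]. Since the list omits [labial] and [coronal] — which do distinguish the voiced dental fricative from the voiced labiodental fricative — this pair collapses; all other pairs remain distinct.

ð, v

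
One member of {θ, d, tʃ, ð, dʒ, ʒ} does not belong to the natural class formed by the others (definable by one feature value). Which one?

d

The remaining segments after removing /d/ share [+distributed]; /d/ (voiced alveolar stop) is [−distributed]. For every other candidate removal, the leftover set fails to share any single feature value that the removed segment lacks.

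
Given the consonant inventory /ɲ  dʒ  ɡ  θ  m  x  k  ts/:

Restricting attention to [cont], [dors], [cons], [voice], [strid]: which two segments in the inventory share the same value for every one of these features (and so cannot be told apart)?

On the given features, /ɲ/ and /ɡ/ have an identical profile: [−continuant], [+dorsal], [+consonantal], [+voice], [−strident]. No other two segments in the inventory coincide on all 5 features. (They do differ in [sonorant], [nasal] and [back], which are not among the given features.)

ɲ, ɡ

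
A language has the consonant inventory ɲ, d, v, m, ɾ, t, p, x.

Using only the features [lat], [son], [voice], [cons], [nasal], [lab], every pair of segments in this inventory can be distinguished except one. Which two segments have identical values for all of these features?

On the given features, /t/ and /x/ have an identical profile: [−lateral], [−sonorant], [−voice], [+consonantal], [−nasal], [−labial]. No other two segments in the inventory coincide on all 6 features. (They do differ in [continuant], [coronal] and [dorsal], which are not among the given features.)

t, x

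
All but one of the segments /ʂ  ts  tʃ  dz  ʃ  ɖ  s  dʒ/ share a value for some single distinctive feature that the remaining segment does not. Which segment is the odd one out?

ɖ

[strident] groups all but one: /dʒ, ʂ, ts, tʃ, s, ʃ, dz/ share [+strident] while /ɖ/ (voiced retroflex stop) alone is [−strident]. Removing any other segment would not leave a single-feature class that excludes it.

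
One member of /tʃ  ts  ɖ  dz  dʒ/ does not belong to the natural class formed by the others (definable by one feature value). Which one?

ɖ

[delayed release] (equivalently [strident]) groups all but one: /dz, tʃ, dʒ, ts/ share [+delayed release] while /ɖ/ (voiced retroflex stop) alone is [−delayed release]. Removing any other segment would not leave a single-feature class that excludes it.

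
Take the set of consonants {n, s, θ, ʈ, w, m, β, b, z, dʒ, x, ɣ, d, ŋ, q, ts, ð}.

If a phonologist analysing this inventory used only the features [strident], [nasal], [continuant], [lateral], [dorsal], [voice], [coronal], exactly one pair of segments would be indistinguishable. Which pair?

/w/ (labial-velar glide) and /ɣ/ (voiced velar fricative) are both [−strident], [−nasal], [+continuant], [−lateral], [+dorsal], [+voice], [−coronal], so none of the listed features separates them. (They do differ in [sonorant], [labial] and [round], which are not among the given features.) Every other pair in the inventory differs on at least one listed feature.

w, ɣ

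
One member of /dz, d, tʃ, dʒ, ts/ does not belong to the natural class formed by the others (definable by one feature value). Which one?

d

/tʃ, dʒ, dz, ts/ are all [+delayed release], but /d/ (voiced alveolar stop) is [−delayed release]. No other single segment can be removed to leave a set sharing one feature value that the removed segment lacks, so /d/ is the odd one out.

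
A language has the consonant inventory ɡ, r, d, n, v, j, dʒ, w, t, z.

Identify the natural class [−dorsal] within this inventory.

The [−dorsal] segments here are /r, d, n, v, dʒ, t, z/; the remaining /ɡ, j, w/ are [+dorsal].

r, d, n, v, dʒ, t, z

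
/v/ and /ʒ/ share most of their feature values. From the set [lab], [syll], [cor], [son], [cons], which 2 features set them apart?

[labial], [coronal]

/v/ is the voiced labiodental fricative and /ʒ/ is the voiced postalveolar fricative. Both are [−syllabic], [−sonorant], [+consonantal]. /v/ is [+labial] while /ʒ/ is [−labial]; /v/ is [−coronal] while /ʒ/ is [+coronal], so the distinguishing features are [labial], [coronal].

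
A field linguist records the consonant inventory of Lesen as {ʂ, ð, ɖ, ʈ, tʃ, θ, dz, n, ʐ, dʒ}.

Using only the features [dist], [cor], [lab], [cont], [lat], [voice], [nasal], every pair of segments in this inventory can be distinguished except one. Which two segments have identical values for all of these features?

/ɖ/ (voiced retroflex stop) and /dz/ (voiced alveolar affricate) are both [-distributed], [+coronal], [-labial], [-continuant], [-lateral], [+voice], [-nasal], so none of the listed features separates them. (They do differ in [strident], [delayed release] and [anterior], which are not among the given features.) Every other pair in the inventory differs on at least one listed feature.

ɖ, dz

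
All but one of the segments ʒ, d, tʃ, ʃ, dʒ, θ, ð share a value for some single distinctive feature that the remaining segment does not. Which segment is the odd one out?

d

/ʃ, θ, ʒ, ð, tʃ, dʒ/ are all [+distributed], but /d/ (voiced alveolar stop) is [-distributed]. No other single segment can be removed to leave a set sharing one feature value that the removed segment lacks, so /d/ is the odd one out.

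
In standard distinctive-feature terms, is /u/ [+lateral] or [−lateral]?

/u/ is the high back rounded tense vowel. The feature [lateral] marks segments produced with airflow around the side(s) of the tongue; /u/ lacks this property, so it is [−lateral].

[−lateral]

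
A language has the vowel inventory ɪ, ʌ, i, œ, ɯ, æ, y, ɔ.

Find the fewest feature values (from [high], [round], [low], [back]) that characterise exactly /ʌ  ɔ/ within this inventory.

/ʌ, ɔ/ are all [−high], [+back], and no other segment in the inventory matches both values. Dropping any one of them over-generates: [+back] alone would also admit /ɯ/; [−high] alone would also admit /œ, æ/. No other single listed feature picks out exactly this set either, so fewer than two features will not do.

[−high, +back]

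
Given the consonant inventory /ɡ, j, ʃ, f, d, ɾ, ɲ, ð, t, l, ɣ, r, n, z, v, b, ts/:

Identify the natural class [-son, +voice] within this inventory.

ɡ, d, ð, ɣ, z, v, b

Checking each segment against [-sonorant], [+voice]: /ɡ/ (voiced velar stop), /d/ (voiced alveolar stop), /ð/ (voiced dental fricative), /ɣ/ (voiced velar fricative), /z/ (voiced alveolar fricative), /v/ (voiced labiodental fricative), among others, satisfy every feature; every other segment in the inventory fails at least one.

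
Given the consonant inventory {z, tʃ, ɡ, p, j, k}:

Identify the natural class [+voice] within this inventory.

The feature [voice] marks segments produced with vocal-fold vibration. In this inventory /z, ɡ, j/ have that property, so they are [+voice]; /tʃ, p, k/ are [−voice].

z, ɡ, j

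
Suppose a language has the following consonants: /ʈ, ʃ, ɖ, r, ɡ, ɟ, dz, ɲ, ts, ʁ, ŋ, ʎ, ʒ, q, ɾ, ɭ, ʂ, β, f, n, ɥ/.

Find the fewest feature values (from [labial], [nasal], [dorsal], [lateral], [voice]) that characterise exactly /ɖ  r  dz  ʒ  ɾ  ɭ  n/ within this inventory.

[+voice, -labial, -dorsal]

The class [+voice], [-labial], [-dorsal] has exactly /ɖ, r, dz, ʒ, ɾ, ɭ, n/ as its extension in this inventory. No smaller conjunction from the listed features achieves this: [-labial, -dorsal] alone would also admit /ʈ, ʃ, ts, ʂ/; [+voice, -dorsal] alone would also admit /β/; [+voice, -labial] alone would also admit /ɡ, ɟ, ɲ, ʁ, …/; and checking the remaining two-feature bundles turns up none with this extension.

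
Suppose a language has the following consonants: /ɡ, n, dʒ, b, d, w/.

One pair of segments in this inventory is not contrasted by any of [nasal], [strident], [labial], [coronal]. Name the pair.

w, b

Both /w/ and /b/ are [-nasal], [-strident], [+labial], [-coronal]. Since the list omits [sonorant], [continuant], [round] and [dorsal] — which do distinguish the labial-velar glide from the voiced bilabial stop — this pair collapses; all other pairs remain distinct.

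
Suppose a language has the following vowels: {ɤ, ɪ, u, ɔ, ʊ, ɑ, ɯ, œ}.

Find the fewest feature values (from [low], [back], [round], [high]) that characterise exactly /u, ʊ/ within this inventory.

/u, ʊ/ are all [+high], [+round], and no other segment in the inventory matches both values. Dropping any one of them over-generates: [+round] alone would also admit /ɔ, œ/; [+high] alone would also admit /ɪ, ɯ/. No other single listed feature picks out exactly this set either, so fewer than two features will not do.

[+high, +round]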